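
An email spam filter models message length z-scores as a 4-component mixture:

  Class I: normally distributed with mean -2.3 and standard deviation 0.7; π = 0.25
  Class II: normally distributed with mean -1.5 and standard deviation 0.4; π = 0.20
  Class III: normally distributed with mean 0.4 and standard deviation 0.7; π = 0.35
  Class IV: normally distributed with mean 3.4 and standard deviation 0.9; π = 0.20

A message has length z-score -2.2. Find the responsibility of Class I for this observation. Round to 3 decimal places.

By Bayes' theorem, P(k | x) = π_k f_k(x) / Σ_j π_j f_j(x).
Evaluate each component's likelihood at the observed value:
  p_I = 0.564132
  p_II = 0.215693
  p_III = 0.000575528
  p_IV = 1.73614e-09
Unnormalised posteriors:
  π_I·p_I = 0.25 × 0.564132 = 0.141033
  π_II·p_II = 0.20 × 0.215693 = 0.0431387
  π_III·p_III = 0.35 × 0.000575528 = 0.000201435
  π_IV·p_IV = 0.20 × 1.73614e-09 = 3.47228e-10
Normaliser: 0.141033 + 0.0431387 + 0.000201435 + 3.47228e-10 = 0.184373
P(Class I | x) ≈ 0.765

0.765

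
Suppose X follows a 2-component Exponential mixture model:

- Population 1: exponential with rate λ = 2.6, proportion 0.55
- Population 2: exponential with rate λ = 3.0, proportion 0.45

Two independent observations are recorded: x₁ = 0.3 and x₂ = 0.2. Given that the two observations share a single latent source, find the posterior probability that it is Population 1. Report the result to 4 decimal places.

By Bayes' theorem, P(k | x) = P(Z=k) f_k(x) / Σ_j P(Z=j) f_j(x).
Since both observations come from the same component, the likelihood for component k is f_k(x₁)·f_k(x₂).
  L_1 = [2.6·e^(−2.6·0.3) = 2.6·e^(−0.7800) = 1.19186] × [1.54575] = 1.84231
  L_2 = [3.0·e^(−3.0·0.3) = 3.0·e^(−0.9000) = 1.21971] × [1.64643] = 2.00817
Unnormalised posteriors:
  P(Z=1)·L_1 = 0.55 × 1.84231 = 1.01327
  P(Z=2)·L_2 = 0.45 × 2.00817 = 0.903677
Normaliser: 1.01327 + 0.903677 = 1.91695
So the posterior for Population 1 is 1.01327 / 1.91695 ≈ 0.5286.

0.5286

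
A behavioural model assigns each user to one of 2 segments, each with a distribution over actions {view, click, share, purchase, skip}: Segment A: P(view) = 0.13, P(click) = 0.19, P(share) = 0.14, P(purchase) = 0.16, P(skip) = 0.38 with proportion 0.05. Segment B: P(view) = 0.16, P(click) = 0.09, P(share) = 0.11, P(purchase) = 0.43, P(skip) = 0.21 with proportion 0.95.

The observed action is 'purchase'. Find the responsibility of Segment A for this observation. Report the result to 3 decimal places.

0.019

The responsibility of component k is P(Z=k) f_k(x) divided by Σ_j P(Z=j) f_j(x).
Component likelihoods at x = 'purchase':
  p_A = 0.16
  p_B = 0.43
Weight by the priors:
  P(Z=A)·p_A = 0.05 × 0.16 = 0.008
  P(Z=B)·p_B = 0.95 × 0.43 = 0.4085
Marginal: 0.008 + 0.4085 = 0.4165
So the posterior for Segment A is 0.008 / 0.4165 ≈ 0.019.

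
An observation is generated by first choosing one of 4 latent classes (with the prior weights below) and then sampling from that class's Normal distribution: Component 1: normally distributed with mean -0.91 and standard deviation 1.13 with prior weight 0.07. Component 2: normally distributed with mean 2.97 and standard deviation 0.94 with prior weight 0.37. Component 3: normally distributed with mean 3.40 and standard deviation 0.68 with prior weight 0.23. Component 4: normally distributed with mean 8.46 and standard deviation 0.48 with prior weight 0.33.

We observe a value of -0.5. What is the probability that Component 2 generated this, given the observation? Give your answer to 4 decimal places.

0.0074

Posterior ∝ prior × likelihood, so P(k | x) ∝ P(Z=k) f_k(x); normalise over all components.
Component likelihoods at x = -0.5:
  p_1 = (1/(1.13·√(2π)))·exp(−(-0.5−-0.91)²/(2·1.13²)) = 0.353046·exp(-0.06582) = 0.330556
  p_2 = (1/(0.94·√(2π)))·exp(−(-0.5−2.97)²/(2·0.94²)) = 0.424407·exp(-6.81355) = 0.000466333
  p_3 = (1/(0.68·√(2π)))·exp(−(-0.5−3.40)²/(2·0.68²)) = 0.586680·exp(-16.44680) = 4.22325e-08
  p_4 = (1/(0.48·√(2π)))·exp(−(-0.5−8.46)²/(2·0.48²)) = 0.831130·exp(-174.22222) = 1.80268e-76
Weight by the priors:
  P(Z=1)·p_1 = 0.07 × 0.330556 = 0.0231389
  P(Z=2)·p_2 = 0.37 × 0.000466333 = 0.000172543
  P(Z=3)·p_3 = 0.23 × 4.22325e-08 = 9.71348e-09
  P(Z=4)·p_4 = 0.33 × 1.80268e-76 = 5.94885e-77
Marginal: 0.0231389 + 0.000172543 + 9.71348e-09 + 5.94885e-77 = 0.0233115
P(Component 2 | data) ≈ 0.0074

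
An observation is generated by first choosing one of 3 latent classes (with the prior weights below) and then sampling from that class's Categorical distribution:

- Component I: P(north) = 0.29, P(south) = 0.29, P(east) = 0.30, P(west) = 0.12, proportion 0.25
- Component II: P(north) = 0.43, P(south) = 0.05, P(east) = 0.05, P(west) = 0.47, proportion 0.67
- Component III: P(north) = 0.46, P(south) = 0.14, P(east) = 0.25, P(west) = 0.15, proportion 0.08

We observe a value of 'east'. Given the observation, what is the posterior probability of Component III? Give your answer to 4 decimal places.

Apply Bayes' rule: the posterior for each component is proportional to its prior times its likelihood at x.
Component likelihoods at x = 'east':
  f_I = P(east | comp) = 0.30
  f_II = P(east | comp) = 0.05
  f_III = P(east | comp) = 0.25
Prior × likelihood for each component:
  P(Z=I)·f_I = 0.25 × 0.3 = 0.075
  P(Z=II)·f_II = 0.67 × 0.05 = 0.0335
  P(Z=III)·f_III = 0.08 × 0.25 = 0.02
Marginal: 0.075 + 0.0335 + 0.02 = 0.1285
So the posterior for Component III is 0.02 / 0.1285 ≈ 0.1556.

0.1556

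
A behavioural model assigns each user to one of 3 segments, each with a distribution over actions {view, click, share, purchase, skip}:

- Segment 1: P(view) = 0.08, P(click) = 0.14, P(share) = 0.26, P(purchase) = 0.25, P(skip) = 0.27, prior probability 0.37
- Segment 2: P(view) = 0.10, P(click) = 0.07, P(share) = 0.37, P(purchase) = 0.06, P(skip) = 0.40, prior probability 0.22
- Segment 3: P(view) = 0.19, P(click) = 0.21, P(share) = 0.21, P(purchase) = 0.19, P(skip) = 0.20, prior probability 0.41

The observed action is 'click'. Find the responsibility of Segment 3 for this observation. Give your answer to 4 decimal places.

Apply Bayes' rule: the posterior for each component is proportional to its prior times its likelihood at x.
Evaluate each component's likelihood at the observed value:
  L_1 = P(click | comp) = 0.14
  L_2 = P(click | comp) = 0.07
  L_3 = P(click | comp) = 0.21
Multiply by the mixture weights:
  π_1·L_1 = 0.37 × 0.14 = 0.0518
  π_2·L_2 = 0.22 × 0.07 = 0.0154
  π_3·L_3 = 0.41 × 0.21 = 0.0861
Sum: 0.0518 + 0.0154 + 0.0861 = 0.1533
Responsibility of Segment 3: 0.0861 / 0.1533 ≈ 0.5616

0.5616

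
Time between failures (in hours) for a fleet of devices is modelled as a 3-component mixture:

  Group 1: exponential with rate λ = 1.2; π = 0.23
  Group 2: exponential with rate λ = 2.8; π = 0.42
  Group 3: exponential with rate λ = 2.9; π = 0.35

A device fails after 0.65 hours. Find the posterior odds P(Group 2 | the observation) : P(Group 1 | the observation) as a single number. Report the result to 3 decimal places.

1.506

The posterior odds equal the prior odds times the likelihood ratio: (π_i/π_j)·(f_i(x)/f_j(x)).
Component likelihoods at x = 0.65 hours:
  L_1 = 1.2·e^(−1.2·0.65) = 1.2·e^(−0.7800) = 0.550087
  L_2 = 2.8·e^(−2.8·0.65) = 2.8·e^(−1.8200) = 0.453672
  L_3 = 2.9·e^(−2.9·0.65) = 2.9·e^(−1.8850) = 0.440304
0.190542 / 0.12652 ≈ 1.506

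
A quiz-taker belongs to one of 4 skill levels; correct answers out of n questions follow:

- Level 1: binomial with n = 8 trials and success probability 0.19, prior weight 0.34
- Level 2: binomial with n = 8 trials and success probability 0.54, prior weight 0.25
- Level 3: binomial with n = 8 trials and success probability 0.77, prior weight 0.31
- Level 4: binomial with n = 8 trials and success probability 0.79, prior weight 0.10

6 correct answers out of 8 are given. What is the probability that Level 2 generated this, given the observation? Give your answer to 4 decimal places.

0.2257

The responsibility of component k is π_k f_k(x) divided by Σ_j π_j f_j(x).
Component likelihoods at x = 6 correct answers out of 8:
  f_1 = C(8,6)·0.19^6·0.81^2 = 28·4.70459e-05·0.6561 = 0.00086427
  f_2 = C(8,6)·0.54^6·0.46^2 = 28·0.0247949·0.2116 = 0.146905
  f_3 = C(8,6)·0.77^6·0.23^2 = 28·0.208422·0.0529 = 0.308715
  f_4 = C(8,6)·0.79^6·0.21^2 = 28·0.243087·0.0441 = 0.300164
Weight by the priors:
  π_1·f_1 = 0.34 × 0.00086427 = 0.000293852
  π_2·f_2 = 0.25 × 0.146905 = 0.0367262
  π_3·f_3 = 0.31 × 0.308715 = 0.0957017
  π_4·f_4 = 0.10 × 0.300164 = 0.0300164
Marginal: 0.000293852 + 0.0367262 + 0.0957017 + 0.0300164 = 0.162738
Responsibility of Level 2: 0.0367262 / 0.162738 ≈ 0.2257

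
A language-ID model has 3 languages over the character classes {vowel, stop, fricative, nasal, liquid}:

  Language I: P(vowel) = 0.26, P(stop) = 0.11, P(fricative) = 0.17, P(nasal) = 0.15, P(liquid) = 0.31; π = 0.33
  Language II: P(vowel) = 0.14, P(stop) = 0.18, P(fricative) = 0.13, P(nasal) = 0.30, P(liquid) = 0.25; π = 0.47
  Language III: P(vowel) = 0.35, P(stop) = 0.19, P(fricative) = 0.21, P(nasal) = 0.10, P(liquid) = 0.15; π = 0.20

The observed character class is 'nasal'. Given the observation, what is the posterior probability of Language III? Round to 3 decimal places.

0.095

Apply Bayes' rule: the posterior for each component is proportional to its prior times its likelihood at x.
Evaluate each component's likelihood at the observed value:
  f_I = P(nasal | comp) = 0.15
  f_II = P(nasal | comp) = 0.30
  f_III = P(nasal | comp) = 0.10
Multiply by the mixture weights:
  w_I·f_I = 0.33 × 0.15 = 0.0495
  w_II·f_II = 0.47 × 0.3 = 0.141
  w_III·f_III = 0.20 × 0.1 = 0.02
Sum: 0.0495 + 0.141 + 0.02 = 0.2105
So the posterior for Language III is 0.02 / 0.2105 ≈ 0.095.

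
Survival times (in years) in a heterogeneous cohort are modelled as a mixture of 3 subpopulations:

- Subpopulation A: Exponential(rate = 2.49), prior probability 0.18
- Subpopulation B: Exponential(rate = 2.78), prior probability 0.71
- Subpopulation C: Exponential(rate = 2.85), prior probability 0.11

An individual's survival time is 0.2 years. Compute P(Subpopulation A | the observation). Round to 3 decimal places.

Apply Bayes' rule: the posterior for each component is proportional to its prior times its likelihood at x.
Component likelihoods at x = 0.2 years:
  p_A = 1.51328
  p_B = 1.59433
  p_C = 1.61175
Weight by the priors:
  π_A·p_A = 0.18 × 1.51328 = 0.272391
  π_B·p_B = 0.71 × 1.59433 = 1.13197
  π_C·p_C = 0.11 × 1.61175 = 0.177292
Evidence: 0.272391 + 1.13197 + 0.177292 = 1.58165
So the posterior for Subpopulation A is 0.272391 / 1.58165 ≈ 0.172.

0.172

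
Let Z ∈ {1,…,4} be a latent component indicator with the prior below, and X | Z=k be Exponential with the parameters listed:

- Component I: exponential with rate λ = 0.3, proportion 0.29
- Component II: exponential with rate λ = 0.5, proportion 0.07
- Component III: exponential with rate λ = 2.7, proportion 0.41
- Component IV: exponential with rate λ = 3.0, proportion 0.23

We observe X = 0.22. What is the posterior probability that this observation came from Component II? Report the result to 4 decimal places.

Apply Bayes' rule: the posterior for each component is proportional to its prior times its likelihood at x.
Exponential densities:
  L_I = 0.280839
  L_II = 0.447917
  L_III = 1.49071
  L_IV = 1.55055
Prior × likelihood for each component:
  π_I·L_I = 0.29 × 0.280839 = 0.0814434
  π_II·L_II = 0.07 × 0.447917 = 0.0313542
  π_III·L_III = 0.41 × 1.49071 = 0.611191
  π_IV·L_IV = 0.23 × 1.55055 = 0.356627
Normaliser: 0.0814434 + 0.0313542 + 0.611191 + 0.356627 = 1.08062
P(Component II | x) ≈ 0.0290

0.0290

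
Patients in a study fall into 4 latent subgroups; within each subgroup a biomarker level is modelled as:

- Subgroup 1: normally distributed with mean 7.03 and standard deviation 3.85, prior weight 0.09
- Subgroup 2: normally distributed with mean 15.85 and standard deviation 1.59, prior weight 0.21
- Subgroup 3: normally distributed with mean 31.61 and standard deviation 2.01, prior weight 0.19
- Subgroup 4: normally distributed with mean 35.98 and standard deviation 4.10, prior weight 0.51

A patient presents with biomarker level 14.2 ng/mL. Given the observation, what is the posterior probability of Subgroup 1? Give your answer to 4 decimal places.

0.0508

Posterior ∝ prior × likelihood, so P(k | x) ∝ P(Z=k) f_k(x); normalise over all components.
Evaluate each component's likelihood at the observed value:
  f_1 = (1/(3.85·√(2π)))·exp(−(14.2−7.03)²/(2·3.85²)) = 0.103621·exp(-1.73415) = 0.0182944
  f_2 = (1/(1.59·√(2π)))·exp(−(14.2−15.85)²/(2·1.59²)) = 0.250907·exp(-0.53845) = 0.146443
  f_3 = (1/(2.01·√(2π)))·exp(−(14.2−31.61)²/(2·2.01²)) = 0.198479·exp(-37.51245) = 1.01453e-17
  f_4 = (1/(4.10·√(2π)))·exp(−(14.2−35.98)²/(2·4.10²)) = 0.097303·exp(-14.10971) = 7.25033e-08
Prior × likelihood for each component:
  P(Z=1)·f_1 = 0.09 × 0.0182944 = 0.00164649
  P(Z=2)·f_2 = 0.21 × 0.146443 = 0.030753
  P(Z=3)·f_3 = 0.19 × 1.01453e-17 = 1.9276e-18
  P(Z=4)·f_4 = 0.51 × 7.25033e-08 = 3.69767e-08
Marginal: 0.00164649 + 0.030753 + 1.9276e-18 + 3.69767e-08 = 0.0323995
P(Subgroup 1 | the observation) = 0.00164649 / 0.0323995 ≈ 0.0508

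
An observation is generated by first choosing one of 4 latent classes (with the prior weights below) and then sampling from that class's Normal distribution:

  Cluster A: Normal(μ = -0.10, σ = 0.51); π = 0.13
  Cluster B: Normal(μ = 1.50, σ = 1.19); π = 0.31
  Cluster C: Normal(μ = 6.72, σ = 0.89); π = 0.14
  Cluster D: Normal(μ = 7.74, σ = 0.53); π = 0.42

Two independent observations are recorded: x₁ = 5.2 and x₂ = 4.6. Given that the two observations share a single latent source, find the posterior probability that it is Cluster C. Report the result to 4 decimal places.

0.9763

P(component k | x) = w_k·f_k(x) / marginal(x), where marginal(x) = Σ_j w_j·f_j(x).
Since both observations come from the same component, the likelihood for component k is f_k(x₁)·f_k(x₂).
  L_A = [(1/(0.51·√(2π)))·exp(−(5.2−-0.10)²/(2·0.51²)) = 0.782240·exp(-53.99846) = 2.76762e-24] × [2.82663e-19] = 7.82303e-43
  L_B = [(1/(1.19·√(2π)))·exp(−(5.2−1.50)²/(2·1.19²)) = 0.335246·exp(-4.83370) = 0.00266756] × [0.0112655] = 3.00513e-05
  L_C = [(1/(0.89·√(2π)))·exp(−(5.2−6.72)²/(2·0.89²)) = 0.448250·exp(-1.45840) = 0.104266] × [0.0262676] = 0.00273882
  L_D = [(1/(0.53·√(2π)))·exp(−(5.2−7.74)²/(2·0.53²)) = 0.752721·exp(-11.48380) = 7.74965e-06] × [1.79787e-08] = 1.39329e-13
Multiply by the mixture weights:
  w_A·L_A = 0.13 × 7.82303e-43 = 1.01699e-43
  w_B·L_B = 0.31 × 3.00513e-05 = 9.31591e-06
  w_C·L_C = 0.14 × 0.00273882 = 0.000383435
  w_D·L_D = 0.42 × 1.39329e-13 = 5.85181e-14
Marginal: 1.01699e-43 + 9.31591e-06 + 0.000383435 + 5.85181e-14 = 0.000392751
Responsibility of Cluster C: 0.000383435 / 0.000392751 ≈ 0.9763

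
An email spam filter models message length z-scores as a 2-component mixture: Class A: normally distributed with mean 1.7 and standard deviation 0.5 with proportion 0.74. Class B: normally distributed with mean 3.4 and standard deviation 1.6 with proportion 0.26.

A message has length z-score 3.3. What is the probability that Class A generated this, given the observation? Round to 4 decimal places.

Posterior ∝ prior × likelihood, so P(k | x) ∝ P(Z=k) f_k(x); normalise over all components.
Normal densities:
  L_A = 0.00476818
  L_B = 0.248852
Weight by the priors:
  P(Z=A)·L_A = 0.74 × 0.00476818 = 0.00352845
  P(Z=B)·L_B = 0.26 × 0.248852 = 0.0647016
Denominator: 0.00352845 + 0.0647016 = 0.0682301
So the posterior for Class A is 0.00352845 / 0.0682301 ≈ 0.0517.

0.0517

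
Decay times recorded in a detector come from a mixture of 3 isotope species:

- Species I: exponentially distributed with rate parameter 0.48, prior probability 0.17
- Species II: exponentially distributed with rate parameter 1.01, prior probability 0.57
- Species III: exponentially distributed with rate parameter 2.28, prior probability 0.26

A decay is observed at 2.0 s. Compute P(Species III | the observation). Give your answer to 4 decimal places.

0.0545

Posterior ∝ prior × likelihood, so P(k | x) ∝ w_k f_k(x); normalise over all components.
Component likelihoods at x = 2.0 s:
  L_I = 0.183789
  L_II = 0.133982
  L_III = 0.0238535
Prior × likelihood for each component:
  w_I·L_I = 0.17 × 0.183789 = 0.0312441
  w_II·L_II = 0.57 × 0.133982 = 0.0763698
  w_III·L_III = 0.26 × 0.0238535 = 0.00620191
Marginal: 0.0312441 + 0.0763698 + 0.00620191 = 0.113816
Responsibility of Species III: 0.00620191 / 0.113816 ≈ 0.0545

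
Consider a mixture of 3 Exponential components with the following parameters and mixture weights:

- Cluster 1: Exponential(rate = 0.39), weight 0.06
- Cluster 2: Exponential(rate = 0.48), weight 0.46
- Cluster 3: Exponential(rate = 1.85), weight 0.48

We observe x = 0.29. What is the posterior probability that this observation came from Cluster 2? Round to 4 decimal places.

0.2623

By Bayes' theorem, P(k | x) = P(Z=k) f_k(x) / Σ_j P(Z=j) f_j(x).
Component likelihoods at x = 0.29:
  p_1 = 0.348294
  p_2 = 0.417626
  p_3 = 1.08186
Multiply by the mixture weights:
  P(Z=1)·p_1 = 0.06 × 0.348294 = 0.0208976
  P(Z=2)·p_2 = 0.46 × 0.417626 = 0.192108
  P(Z=3)·p_3 = 0.48 × 1.08186 = 0.519295
Sum: 0.0208976 + 0.192108 + 0.519295 = 0.7323
So the posterior for Cluster 2 is 0.192108 / 0.7323 ≈ 0.2623.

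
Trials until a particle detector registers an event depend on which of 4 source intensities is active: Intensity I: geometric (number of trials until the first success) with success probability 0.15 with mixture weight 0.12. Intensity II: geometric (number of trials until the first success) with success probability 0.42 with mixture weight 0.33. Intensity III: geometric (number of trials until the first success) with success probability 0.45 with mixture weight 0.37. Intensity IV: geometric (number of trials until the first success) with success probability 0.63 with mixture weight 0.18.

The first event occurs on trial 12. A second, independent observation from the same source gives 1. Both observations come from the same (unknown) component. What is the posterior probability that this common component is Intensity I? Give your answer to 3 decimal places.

0.643

By Bayes' theorem, P(k | x) = w_k f_k(x) / Σ_j w_j f_j(x).
Since both observations come from the same component, the likelihood for component k is f_k(x₁)·f_k(x₂).
  p_I = [0.15·(1−0.15)^11 = 0.15·0.167343 = 0.0251015] × [0.15] = 0.00376522
  p_II = [0.42·(1−0.42)^11 = 0.42·0.00249866 = 0.00104944] × [0.42] = 0.000440764
  p_III = [0.45·(1−0.45)^11 = 0.45·0.00139312 = 0.000626906] × [0.45] = 0.000282107
  p_IV = [0.63·(1−0.63)^11 = 0.63·1.77918e-05 = 1.12088e-05] × [0.63] = 7.06155e-06
Unnormalised posteriors:
  w_I·p_I = 0.12 × 0.00376522 = 0.000451827
  w_II·p_II = 0.33 × 0.000440764 = 0.000145452
  w_III·p_III = 0.37 × 0.000282107 = 0.00010438
  w_IV·p_IV = 0.18 × 7.06155e-06 = 1.27108e-06
Marginal: 0.000451827 + 0.000145452 + 0.00010438 + 1.27108e-06 = 0.00070293
P(Intensity I | x) = 0.000451827 / 0.00070293 ≈ 0.643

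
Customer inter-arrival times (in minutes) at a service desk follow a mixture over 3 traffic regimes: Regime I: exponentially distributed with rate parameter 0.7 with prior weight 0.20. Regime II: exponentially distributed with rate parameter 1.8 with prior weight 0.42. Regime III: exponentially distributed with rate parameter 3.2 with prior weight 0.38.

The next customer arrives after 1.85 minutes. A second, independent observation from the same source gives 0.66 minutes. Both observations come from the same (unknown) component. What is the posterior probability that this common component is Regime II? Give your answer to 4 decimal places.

0.4496

P(component k | x) = w_k·f_k(x) / marginal(x), where marginal(x) = Σ_j w_j·f_j(x).
Since both observations come from the same component, the likelihood for component k is f_k(x₁)·f_k(x₂).
  L_I = [0.7·e^(−0.7·1.85) = 0.7·e^(−1.2950) = 0.191729] × [0.441016] = 0.0845553
  L_II = [1.8·e^(−1.8·1.85) = 1.8·e^(−3.3300) = 0.0644276] × [0.548695] = 0.0353511
  L_III = [3.2·e^(−3.2·1.85) = 3.2·e^(−5.9200) = 0.00859264] × [0.387186] = 0.00332695
Weight by the priors:
  w_I·L_I = 0.20 × 0.0845553 = 0.0169111
  w_II·L_II = 0.42 × 0.0353511 = 0.0148474
  w_III·L_III = 0.38 × 0.00332695 = 0.00126424
Sum: 0.0169111 + 0.0148474 + 0.00126424 = 0.0330227
So the posterior for Regime II is 0.0148474 / 0.0330227 ≈ 0.4496.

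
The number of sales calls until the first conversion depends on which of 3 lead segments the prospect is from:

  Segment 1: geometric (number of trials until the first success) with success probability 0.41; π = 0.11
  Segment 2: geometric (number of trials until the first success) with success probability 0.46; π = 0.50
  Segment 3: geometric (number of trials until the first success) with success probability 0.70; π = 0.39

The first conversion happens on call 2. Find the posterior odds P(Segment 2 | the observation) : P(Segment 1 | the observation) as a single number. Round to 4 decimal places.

Posterior odds = (π_i f_i(x)) / (π_j f_j(x)); the normalising sum cancels.
Evaluate each component's likelihood at the observed value:
  p_1 = 0.41·(1−0.41)^1 = 0.41·0.59 = 0.2419
  p_2 = 0.46·(1−0.46)^1 = 0.46·0.54 = 0.2484
  p_3 = 0.70·(1−0.70)^1 = 0.70·0.3 = 0.21
Posterior odds = (π_2·p_2) / (π_1·p_1) = (0.50·0.2484) / (0.11·0.2419) = 0.1242 / 0.026609 ≈ 4.6676

4.6676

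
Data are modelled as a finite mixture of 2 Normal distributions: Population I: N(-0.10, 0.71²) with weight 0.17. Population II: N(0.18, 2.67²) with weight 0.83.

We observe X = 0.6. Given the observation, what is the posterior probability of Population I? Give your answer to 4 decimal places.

0.3242

Apply Bayes' rule: the posterior for each component is proportional to its prior times its likelihood at x.
Component likelihoods at x = 0.6:
  L_I = (1/(0.71·√(2π)))·exp(−(0.6−-0.10)²/(2·0.71²)) = 0.561891·exp(-0.48601) = 0.345604
  L_II = (1/(2.67·√(2π)))·exp(−(0.6−0.18)²/(2·2.67²)) = 0.149417·exp(-0.01237) = 0.147579
Weight by the priors:
  π_I·L_I = 0.17 × 0.345604 = 0.0587526
  π_II·L_II = 0.83 × 0.147579 = 0.122491
Evidence: 0.0587526 + 0.122491 = 0.181243
P(Population I | data) ≈ 0.3242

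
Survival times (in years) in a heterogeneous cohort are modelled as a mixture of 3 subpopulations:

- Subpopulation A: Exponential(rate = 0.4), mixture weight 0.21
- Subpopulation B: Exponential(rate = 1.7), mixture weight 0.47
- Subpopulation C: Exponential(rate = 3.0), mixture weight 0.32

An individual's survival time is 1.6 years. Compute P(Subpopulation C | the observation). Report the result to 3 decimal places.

By Bayes' theorem, P(k | x) = π_k f_k(x) / Σ_j π_j f_j(x).
Component likelihoods at x = 1.6 years:
  L_A = 0.4·e^(−0.4·1.6) = 0.4·e^(−0.6400) = 0.210917
  L_B = 1.7·e^(−1.7·1.6) = 1.7·e^(−2.7200) = 0.111987
  L_C = 3.0·e^(−3.0·1.6) = 3.0·e^(−4.8000) = 0.0246892
Weight by the priors:
  π_A·L_A = 0.21 × 0.210917 = 0.0442926
  π_B·L_B = 0.47 × 0.111987 = 0.0526339
  π_C·L_C = 0.32 × 0.0246892 = 0.00790056
Denominator: 0.0442926 + 0.0526339 + 0.00790056 = 0.104827
P(Subpopulation C | x) = 0.00790056 / 0.104827 ≈ 0.075

0.075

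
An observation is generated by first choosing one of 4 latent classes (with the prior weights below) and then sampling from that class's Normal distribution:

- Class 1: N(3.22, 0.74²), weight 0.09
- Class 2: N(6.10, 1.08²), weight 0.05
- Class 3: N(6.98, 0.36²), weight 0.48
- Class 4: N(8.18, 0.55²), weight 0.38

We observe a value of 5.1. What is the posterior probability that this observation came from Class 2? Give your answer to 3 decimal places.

Apply Bayes' rule: the posterior for each component is proportional to its prior times its likelihood at x.
Evaluate each component's likelihood at the observed value:
  L_1 = (1/(0.74·√(2π)))·exp(−(5.1−3.22)²/(2·0.74²)) = 0.539111·exp(-3.22717) = 0.0213863
  L_2 = (1/(1.08·√(2π)))·exp(−(5.1−6.10)²/(2·1.08²)) = 0.369391·exp(-0.42867) = 0.240612
  L_3 = (1/(0.36·√(2π)))·exp(−(5.1−6.98)²/(2·0.36²)) = 1.108173·exp(-13.63580) = 1.32634e-06
  L_4 = (1/(0.55·√(2π)))·exp(−(5.1−8.18)²/(2·0.55²)) = 0.725350·exp(-15.68000) = 1.12411e-07
Weight by the priors:
  π_1·L_1 = 0.09 × 0.0213863 = 0.00192476
  π_2·L_2 = 0.05 × 0.240612 = 0.0120306
  π_3·L_3 = 0.48 × 1.32634e-06 = 6.36642e-07
  π_4·L_4 = 0.38 × 1.12411e-07 = 4.27163e-08
Evidence: 0.00192476 + 0.0120306 + 6.36642e-07 + 4.27163e-08 = 0.0139561
P(Class 2 | data) = 0.0120306 / 0.0139561 ≈ 0.862

0.862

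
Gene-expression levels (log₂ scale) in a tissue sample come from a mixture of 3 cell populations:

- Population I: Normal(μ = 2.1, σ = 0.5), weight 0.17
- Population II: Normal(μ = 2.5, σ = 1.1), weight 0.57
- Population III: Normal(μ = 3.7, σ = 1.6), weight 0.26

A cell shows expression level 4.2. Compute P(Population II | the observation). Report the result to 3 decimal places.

0.503

P(component k | x) = π_k·f_k(x) / marginal(x), where marginal(x) = Σ_j π_j·f_j(x).
Normal densities:
  f_I = (1/(0.5·√(2π)))·exp(−(4.2−2.1)²/(2·0.5²)) = 0.797885·exp(-8.82000) = 0.000117886
  f_II = (1/(1.1·√(2π)))·exp(−(4.2−2.5)²/(2·1.1²)) = 0.362675·exp(-1.19421) = 0.109869
  f_III = (1/(1.6·√(2π)))·exp(−(4.2−3.7)²/(2·1.6²)) = 0.249339·exp(-0.04883) = 0.237457
Unnormalised posteriors:
  π_I·f_I = 0.17 × 0.000117886 = 2.00406e-05
  π_II·f_II = 0.57 × 0.109869 = 0.0626255
  π_III·f_III = 0.26 × 0.237457 = 0.0617387
Normaliser: 2.00406e-05 + 0.0626255 + 0.0617387 = 0.124384
So the posterior for Population II is 0.0626255 / 0.124384 ≈ 0.503.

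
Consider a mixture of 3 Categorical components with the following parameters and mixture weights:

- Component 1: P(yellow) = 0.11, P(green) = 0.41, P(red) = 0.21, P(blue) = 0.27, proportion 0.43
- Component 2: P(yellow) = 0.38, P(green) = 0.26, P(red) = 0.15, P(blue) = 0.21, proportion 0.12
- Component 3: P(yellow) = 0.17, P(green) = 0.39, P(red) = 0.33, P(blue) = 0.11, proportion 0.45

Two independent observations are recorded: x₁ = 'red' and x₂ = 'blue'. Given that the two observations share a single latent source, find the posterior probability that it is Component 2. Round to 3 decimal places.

0.085

By Bayes' theorem, P(k | x) = P(Z=k) f_k(x) / Σ_j P(Z=j) f_j(x).
Since both observations come from the same component, the likelihood for component k is f_k(x₁)·f_k(x₂).
  f_1 = [P(red | comp) = 0.21] × [0.27] = 0.0567
  f_2 = [P(red | comp) = 0.15] × [0.21] = 0.0315
  f_3 = [P(red | comp) = 0.33] × [0.11] = 0.0363
Weight by the priors:
  P(Z=1)·f_1 = 0.43 × 0.0567 = 0.024381
  P(Z=2)·f_2 = 0.12 × 0.0315 = 0.00378
  P(Z=3)·f_3 = 0.45 × 0.0363 = 0.016335
Evidence: 0.024381 + 0.00378 + 0.016335 = 0.044496
Responsibility of Component 2: 0.00378 / 0.044496 ≈ 0.085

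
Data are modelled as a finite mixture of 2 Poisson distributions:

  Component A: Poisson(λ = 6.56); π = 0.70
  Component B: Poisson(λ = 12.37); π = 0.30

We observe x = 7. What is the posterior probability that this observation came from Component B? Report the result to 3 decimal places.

0.098

Posterior ∝ prior × likelihood, so P(k | x) ∝ w_k f_k(x); normalise over all components.
Poisson probabilities:
  p_A = 0.146867
  p_B = 0.0373194
Unnormalised posteriors:
  w_A·p_A = 0.70 × 0.146867 = 0.102807
  w_B·p_B = 0.30 × 0.0373194 = 0.0111958
Evidence: 0.102807 + 0.0111958 = 0.114003
P(Component B | x) ≈ 0.098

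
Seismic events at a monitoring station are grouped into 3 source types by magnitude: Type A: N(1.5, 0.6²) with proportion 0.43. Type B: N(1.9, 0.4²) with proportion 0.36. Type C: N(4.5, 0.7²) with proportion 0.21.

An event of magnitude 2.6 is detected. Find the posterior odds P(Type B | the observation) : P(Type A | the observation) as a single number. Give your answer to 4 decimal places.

Posterior odds = (P(Z=i) f_i(x)) / (P(Z=j) f_j(x)); the normalising sum cancels.
Evaluate each component's likelihood at the observed value:
  f_A = (1/(0.6·√(2π)))·exp(−(2.6−1.5)²/(2·0.6²)) = 0.664904·exp(-1.68056) = 0.123852
  f_B = (1/(0.4·√(2π)))·exp(−(2.6−1.9)²/(2·0.4²)) = 0.997356·exp(-1.53125) = 0.215693
  f_C = (1/(0.7·√(2π)))·exp(−(2.6−4.5)²/(2·0.7²)) = 0.569918·exp(-3.68367) = 0.0143223
0.0776496 / 0.0532563 ≈ 1.4580

1.4580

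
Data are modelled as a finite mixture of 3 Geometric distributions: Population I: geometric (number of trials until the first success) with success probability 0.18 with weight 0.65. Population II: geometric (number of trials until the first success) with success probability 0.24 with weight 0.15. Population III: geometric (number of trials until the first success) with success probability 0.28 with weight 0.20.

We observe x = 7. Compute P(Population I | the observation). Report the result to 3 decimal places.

0.707

P(component k | x) = P(Z=k)·f_k(x) / marginal(x), where marginal(x) = Σ_j P(Z=j)·f_j(x).
Evaluate each component's likelihood at the observed value:
  f_I = 0.0547212
  f_II = 0.046248
  f_III = 0.0390079
Weight by the priors:
  P(Z=I)·f_I = 0.65 × 0.0547212 = 0.0355688
  P(Z=II)·f_II = 0.15 × 0.046248 = 0.0069372
  P(Z=III)·f_III = 0.20 × 0.0390079 = 0.00780159
Evidence: 0.0355688 + 0.0069372 + 0.00780159 = 0.0503076
So the posterior for Population I is 0.0355688 / 0.0503076 ≈ 0.707.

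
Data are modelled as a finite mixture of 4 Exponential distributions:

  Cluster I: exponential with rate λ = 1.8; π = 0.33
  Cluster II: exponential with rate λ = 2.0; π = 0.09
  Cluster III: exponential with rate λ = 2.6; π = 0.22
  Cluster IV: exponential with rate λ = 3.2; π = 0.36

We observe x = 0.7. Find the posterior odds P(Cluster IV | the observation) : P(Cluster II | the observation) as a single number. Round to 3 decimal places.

Posterior odds = (π_i f_i(x)) / (π_j f_j(x)); the normalising sum cancels.
Exponential densities:
  L_I = 1.8·e^(−1.8·0.7) = 1.8·e^(−1.2600) = 0.510577
  L_II = 2.0·e^(−2.0·0.7) = 2.0·e^(−1.4000) = 0.493194
  L_III = 2.6·e^(−2.6·0.7) = 2.6·e^(−1.8200) = 0.421267
  L_IV = 3.2·e^(−3.2·0.7) = 3.2·e^(−2.2400) = 0.340667
0.12264 / 0.0443875 ≈ 2.763

2.763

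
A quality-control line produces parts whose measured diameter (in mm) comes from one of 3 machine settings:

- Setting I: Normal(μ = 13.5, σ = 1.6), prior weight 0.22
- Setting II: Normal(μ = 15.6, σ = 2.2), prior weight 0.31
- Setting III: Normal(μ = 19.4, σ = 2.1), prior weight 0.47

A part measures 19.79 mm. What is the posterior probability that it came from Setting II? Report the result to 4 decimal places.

0.0945

Apply Bayes' rule: the posterior for each component is proportional to its prior times its likelihood at x.
Normal densities:
  p_I = (1/(1.6·√(2π)))·exp(−(19.79−13.5)²/(2·1.6²)) = 0.249339·exp(-7.72736) = 0.00010986
  p_II = (1/(2.2·√(2π)))·exp(−(19.79−15.6)²/(2·2.2²)) = 0.181337·exp(-1.81365) = 0.0295686
  p_III = (1/(2.1·√(2π)))·exp(−(19.79−19.4)²/(2·2.1²)) = 0.189973·exp(-0.01724) = 0.186725
Multiply by the mixture weights:
  π_I·p_I = 0.22 × 0.00010986 = 2.41692e-05
  π_II·p_II = 0.31 × 0.0295686 = 0.00916626
  π_III·p_III = 0.47 × 0.186725 = 0.0877605
Sum: 2.41692e-05 + 0.00916626 + 0.0877605 = 0.096951
Responsibility of Setting II: 0.00916626 / 0.096951 ≈ 0.0945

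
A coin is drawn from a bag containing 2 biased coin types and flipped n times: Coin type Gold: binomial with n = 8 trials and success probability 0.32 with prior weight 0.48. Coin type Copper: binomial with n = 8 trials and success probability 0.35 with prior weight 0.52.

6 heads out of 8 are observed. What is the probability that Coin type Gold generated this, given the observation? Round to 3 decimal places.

0.371

Posterior ∝ prior × likelihood, so P(k | x) ∝ π_k f_k(x); normalise over all components.
Binomial probabilities:
  p_Gold = 0.013902
  p_Copper = 0.0217467
Multiply by the mixture weights:
  π_Gold·p_Gold = 0.48 × 0.013902 = 0.00667294
  π_Copper·p_Copper = 0.52 × 0.0217467 = 0.0113083
Evidence: 0.00667294 + 0.0113083 = 0.0179812
Responsibility of Coin type Gold: 0.00667294 / 0.0179812 ≈ 0.371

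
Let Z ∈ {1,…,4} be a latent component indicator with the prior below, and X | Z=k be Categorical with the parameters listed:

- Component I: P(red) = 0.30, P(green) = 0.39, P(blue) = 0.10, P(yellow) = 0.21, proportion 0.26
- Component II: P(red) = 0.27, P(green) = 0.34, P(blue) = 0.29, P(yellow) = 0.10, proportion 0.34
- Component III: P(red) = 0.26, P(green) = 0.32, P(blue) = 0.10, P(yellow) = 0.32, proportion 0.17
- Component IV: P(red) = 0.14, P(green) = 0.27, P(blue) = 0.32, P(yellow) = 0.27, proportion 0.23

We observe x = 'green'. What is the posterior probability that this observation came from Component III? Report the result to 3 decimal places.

Posterior ∝ prior × likelihood, so P(k | x) ∝ π_k f_k(x); normalise over all components.
Evaluate each component's likelihood at the observed value:
  L_I = 0.39
  L_II = 0.34
  L_III = 0.32
  L_IV = 0.27
Weight by the priors:
  π_I·L_I = 0.26 × 0.39 = 0.1014
  π_II·L_II = 0.34 × 0.34 = 0.1156
  π_III·L_III = 0.17 × 0.32 = 0.0544
  π_IV·L_IV = 0.23 × 0.27 = 0.0621
Marginal: 0.1014 + 0.1156 + 0.0544 + 0.0621 = 0.3335
Responsibility of Component III: 0.0544 / 0.3335 ≈ 0.163

0.163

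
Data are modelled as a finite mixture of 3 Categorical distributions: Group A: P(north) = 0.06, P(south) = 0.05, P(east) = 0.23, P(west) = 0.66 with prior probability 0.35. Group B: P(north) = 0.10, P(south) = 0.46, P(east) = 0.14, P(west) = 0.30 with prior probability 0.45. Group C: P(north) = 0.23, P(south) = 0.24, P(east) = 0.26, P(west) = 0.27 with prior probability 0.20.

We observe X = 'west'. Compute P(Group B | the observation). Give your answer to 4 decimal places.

Apply Bayes' rule: the posterior for each component is proportional to its prior times its likelihood at x.
Component likelihoods at x = 'west':
  L_A = 0.66
  L_B = 0.3
  L_C = 0.27
Weight by the priors:
  π_A·L_A = 0.35 × 0.66 = 0.231
  π_B·L_B = 0.45 × 0.3 = 0.135
  π_C·L_C = 0.20 × 0.27 = 0.054
Denominator: 0.231 + 0.135 + 0.054 = 0.42
Responsibility of Group B: 0.135 / 0.42 ≈ 0.3214

0.3214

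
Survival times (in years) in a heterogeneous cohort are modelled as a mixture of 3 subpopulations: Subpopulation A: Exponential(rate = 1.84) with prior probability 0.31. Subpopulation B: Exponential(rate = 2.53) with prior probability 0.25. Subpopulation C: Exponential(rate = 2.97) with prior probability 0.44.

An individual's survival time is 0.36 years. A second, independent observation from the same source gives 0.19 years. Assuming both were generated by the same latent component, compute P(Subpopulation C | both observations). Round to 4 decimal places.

Posterior ∝ prior × likelihood, so P(k | x) ∝ π_k f_k(x); normalise over all components.
Since both observations come from the same component, the likelihood for component k is f_k(x₁)·f_k(x₂).
  p_A = [0.948727] × [1.29714] = 1.23064
  p_B = [1.01757] × [1.56443] = 1.59192
  p_C = [1.01955] × [1.68921] = 1.72224
Unnormalised posteriors:
  π_A·p_A = 0.31 × 1.23064 = 0.381497
  π_B·p_B = 0.25 × 1.59192 = 0.397979
  π_C·p_C = 0.44 × 1.72224 = 0.757784
Evidence: 0.381497 + 0.397979 + 0.757784 = 1.53726
P(Subpopulation C | data) = 0.757784 / 1.53726 ≈ 0.4929

0.4929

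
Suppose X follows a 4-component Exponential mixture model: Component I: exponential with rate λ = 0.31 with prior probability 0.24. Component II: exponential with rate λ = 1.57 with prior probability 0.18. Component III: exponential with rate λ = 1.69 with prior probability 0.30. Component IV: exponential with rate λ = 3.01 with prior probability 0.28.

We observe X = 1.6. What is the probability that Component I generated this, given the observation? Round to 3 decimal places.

By Bayes' theorem, P(k | x) = π_k f_k(x) / Σ_j π_j f_j(x).
Component likelihoods at x = 1.6:
  L_I = 0.31·e^(−0.31·1.6) = 0.31·e^(−0.4960) = 0.188778
  L_II = 1.57·e^(−1.57·1.6) = 1.57·e^(−2.5120) = 0.127336
  L_III = 1.69·e^(−1.69·1.6) = 1.69·e^(−2.7040) = 0.113124
  L_IV = 3.01·e^(−3.01·1.6) = 3.01·e^(−4.8160) = 0.0243783
Unnormalised posteriors:
  π_I·L_I = 0.24 × 0.188778 = 0.0453067
  π_II·L_II = 0.18 × 0.127336 = 0.0229205
  π_III·L_III = 0.30 × 0.113124 = 0.0339372
  π_IV·L_IV = 0.28 × 0.0243783 = 0.00682594
Sum: 0.0453067 + 0.0229205 + 0.0339372 + 0.00682594 = 0.10899
P(Component I | the observation) ≈ 0.416

0.416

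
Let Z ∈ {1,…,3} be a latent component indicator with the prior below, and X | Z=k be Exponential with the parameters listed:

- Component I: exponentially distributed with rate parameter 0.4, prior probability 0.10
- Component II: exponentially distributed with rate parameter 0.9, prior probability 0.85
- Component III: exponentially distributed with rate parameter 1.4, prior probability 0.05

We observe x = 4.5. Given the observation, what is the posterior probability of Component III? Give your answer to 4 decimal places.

Apply Bayes' rule: the posterior for each component is proportional to its prior times its likelihood at x.
Exponential densities:
  p_I = 0.4·e^(−0.4·4.5) = 0.4·e^(−1.8000) = 0.0661196
  p_II = 0.9·e^(−0.9·4.5) = 0.9·e^(−4.0500) = 0.0156801
  p_III = 1.4·e^(−1.4·4.5) = 1.4·e^(−6.3000) = 0.00257083
Multiply by the mixture weights:
  π_I·p_I = 0.10 × 0.0661196 = 0.00661196
  π_II·p_II = 0.85 × 0.0156801 = 0.0133281
  π_III·p_III = 0.05 × 0.00257083 = 0.000128541
Normaliser: 0.00661196 + 0.0133281 + 0.000128541 = 0.0200686
So the posterior for Component III is 0.000128541 / 0.0200686 ≈ 0.0064.

0.0064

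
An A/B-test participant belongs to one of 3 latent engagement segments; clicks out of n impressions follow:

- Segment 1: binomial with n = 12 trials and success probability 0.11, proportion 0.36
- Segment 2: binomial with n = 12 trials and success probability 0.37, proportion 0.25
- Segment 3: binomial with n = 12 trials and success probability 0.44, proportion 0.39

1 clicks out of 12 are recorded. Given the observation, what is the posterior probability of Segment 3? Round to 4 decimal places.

P(component k | x) = P(Z=k)·f_k(x) / marginal(x), where marginal(x) = Σ_j P(Z=j)·f_j(x).
Binomial probabilities:
  L_1 = C(12,1)·0.11^1·0.89^11 = 12·0.11·0.277517 = 0.366323
  L_2 = C(12,1)·0.37^1·0.63^11 = 12·0.37·0.00620506 = 0.0275505
  L_3 = C(12,1)·0.44^1·0.56^11 = 12·0.44·0.00169851 = 0.00896814
Multiply by the mixture weights:
  P(Z=1)·L_1 = 0.36 × 0.366323 = 0.131876
  P(Z=2)·L_2 = 0.25 × 0.0275505 = 0.00688762
  P(Z=3)·L_3 = 0.39 × 0.00896814 = 0.00349757
Marginal: 0.131876 + 0.00688762 + 0.00349757 = 0.142261
So the posterior for Segment 3 is 0.00349757 / 0.142261 ≈ 0.0246.

0.0246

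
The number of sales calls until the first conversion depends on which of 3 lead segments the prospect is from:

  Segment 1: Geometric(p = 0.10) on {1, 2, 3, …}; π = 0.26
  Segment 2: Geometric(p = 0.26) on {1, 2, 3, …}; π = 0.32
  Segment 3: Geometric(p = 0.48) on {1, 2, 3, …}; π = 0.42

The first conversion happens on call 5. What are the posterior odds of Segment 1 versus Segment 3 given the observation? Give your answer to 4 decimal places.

The posterior odds equal the prior odds times the likelihood ratio: (P(Z=i)/P(Z=j))·(f_i(x)/f_j(x)).
Geometric probabilities:
  L_1 = 0.06561
  L_2 = 0.0779651
  L_3 = 0.0350958
0.0170586 / 0.0147402 ≈ 1.1573

1.1573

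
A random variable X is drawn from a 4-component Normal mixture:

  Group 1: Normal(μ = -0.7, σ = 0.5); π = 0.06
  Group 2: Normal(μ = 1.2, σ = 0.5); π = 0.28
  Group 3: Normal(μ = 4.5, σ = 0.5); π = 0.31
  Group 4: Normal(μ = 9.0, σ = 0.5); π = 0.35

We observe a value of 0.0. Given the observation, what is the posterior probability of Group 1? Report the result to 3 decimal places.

0.589

P(component k | x) = w_k·f_k(x) / marginal(x), where marginal(x) = Σ_j w_j·f_j(x).
Normal densities:
  L_1 = (1/(0.5·√(2π)))·exp(−(0.0−-0.7)²/(2·0.5²)) = 0.797885·exp(-0.98000) = 0.299455
  L_2 = (1/(0.5·√(2π)))·exp(−(0.0−1.2)²/(2·0.5²)) = 0.797885·exp(-2.88000) = 0.0447891
  L_3 = (1/(0.5·√(2π)))·exp(−(0.0−4.5)²/(2·0.5²)) = 0.797885·exp(-40.50000) = 2.05595e-18
  L_4 = (1/(0.5·√(2π)))·exp(−(0.0−9.0)²/(2·0.5²)) = 0.797885·exp(-162.00000) = 3.5175e-71
Prior × likelihood for each component:
  w_1·L_1 = 0.06 × 0.299455 = 0.0179673
  w_2·L_2 = 0.28 × 0.0447891 = 0.0125409
  w_3·L_3 = 0.31 × 2.05595e-18 = 6.37346e-19
  w_4·L_4 = 0.35 × 3.5175e-71 = 1.23112e-71
Marginal: 0.0179673 + 0.0125409 + 6.37346e-19 + 1.23112e-71 = 0.0305082
P(Group 1 | 0.0) ≈ 0.589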